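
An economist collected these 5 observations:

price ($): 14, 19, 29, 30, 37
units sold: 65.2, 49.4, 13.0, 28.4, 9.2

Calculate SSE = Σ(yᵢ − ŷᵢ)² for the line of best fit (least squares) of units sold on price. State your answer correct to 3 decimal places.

n = 5, Σx = 129, Σy = 165.2, Σxy = 3420.8, Σx² = 3667, Σy² = 7751.6
Sxx = Σx² − (Σx)²/n = 3667 − 3328.2 = 338.8
Sxy = Σxy − (Σx)(Σy)/n = 3420.8 − 4262.16 = -841.36
Syy = Σy² − (Σy)²/n = 7751.6 − 5458.208 = 2293.392
b = Sxy/Sxx = -841.36/338.8 = -2.483353
SSE = Syy − b·Sxy = 2293.392 − (-2.483353)·(-841.36) = 203.998111

203.998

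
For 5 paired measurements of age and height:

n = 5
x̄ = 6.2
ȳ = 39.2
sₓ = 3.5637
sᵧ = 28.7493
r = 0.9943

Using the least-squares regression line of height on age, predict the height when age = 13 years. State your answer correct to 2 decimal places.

b = r · sᵧ/sₓ = 0.9943 · 28.7493/3.5637 = 8.021278
a = ȳ − b·x̄ = 39.2 − 8.021278·6.2 = -10.531925
ŷ(13) = a + b·13 = -10.531925 + 8.021278·13 = 93.744692

93.74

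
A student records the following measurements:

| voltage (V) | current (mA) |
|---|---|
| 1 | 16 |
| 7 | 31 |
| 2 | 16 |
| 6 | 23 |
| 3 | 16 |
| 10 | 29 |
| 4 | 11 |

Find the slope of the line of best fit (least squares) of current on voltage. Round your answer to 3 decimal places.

1.945

n = 7, Σx = 33, Σy = 142, Σxy = 785, Σx² = 215
Sxx = Σx² − (Σx)²/n = 215 − 155.571429 = 59.428571
Sxy = Σxy − (Σx)(Σy)/n = 785 − 669.428571 = 115.571429
b = Sxy/Sxx = 115.571429/59.428571 = 1.944712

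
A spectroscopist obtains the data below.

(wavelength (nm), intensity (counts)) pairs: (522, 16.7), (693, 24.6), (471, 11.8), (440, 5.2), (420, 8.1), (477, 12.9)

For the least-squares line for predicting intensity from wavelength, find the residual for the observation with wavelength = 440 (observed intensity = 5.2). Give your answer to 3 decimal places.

-3.833

n = 6, Σx = 3023, Σy = 79.3, Σxy = 43166.3, Σx² = 1572103
Sxx = Σx² − (Σx)²/n = 1572103 − 1523088.166667 = 49014.833333
Sxy = Σxy − (Σx)(Σy)/n = 43166.3 − 39953.983333 = 3212.316667
b = Sxy/Sxx = 3212.316667/49014.833333 = 0.065538
a = ȳ − b·x̄ = 13.216667 − 0.065538·503.833333 = -19.803383
ŷ(440) = -19.803383 + 0.065538·440 = 9.033180
residual = y − ŷ = 5.2 − 9.033180 = -3.833180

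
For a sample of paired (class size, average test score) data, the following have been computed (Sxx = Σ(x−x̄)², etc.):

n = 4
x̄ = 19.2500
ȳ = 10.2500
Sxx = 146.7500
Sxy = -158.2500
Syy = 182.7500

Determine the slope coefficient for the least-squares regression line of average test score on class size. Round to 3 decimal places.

-1.078

b = Sxy/Sxx = -158.25/146.75 = -1.078365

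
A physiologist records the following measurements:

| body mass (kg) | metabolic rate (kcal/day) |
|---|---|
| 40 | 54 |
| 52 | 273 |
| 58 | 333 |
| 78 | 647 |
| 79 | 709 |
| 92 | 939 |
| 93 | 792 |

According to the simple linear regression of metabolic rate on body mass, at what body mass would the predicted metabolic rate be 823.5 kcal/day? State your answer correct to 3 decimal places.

n = 7, Σx = 492, Σy = 3747, Σxy = 302191, Σx² = 37106
Sxx = Σx² − (Σx)²/n = 37106 − 34580.571429 = 2525.428571
Sxy = Σxy − (Σx)(Σy)/n = 302191 − 263360.571429 = 38830.428571
b = Sxy/Sxx = 38830.428571/2525.428571 = 15.375778
a = ȳ − b·x̄ = 535.285714 − 15.375778·70.285714 = -545.411811
Set a + b·x = 823.5: x = (823.5 − (-545.411811)) / 15.375778 = 89.030411

89.030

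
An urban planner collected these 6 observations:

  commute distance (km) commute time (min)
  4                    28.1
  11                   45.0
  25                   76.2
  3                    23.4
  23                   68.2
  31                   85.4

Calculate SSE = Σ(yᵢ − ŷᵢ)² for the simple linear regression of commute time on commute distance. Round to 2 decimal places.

18.01

n = 6, Σx = 97, Σy = 326.3, Σxy = 6798.6, Σx² = 2261, Σy² = 21113.01
Sxx = Σx² − (Σx)²/n = 2261 − 1568.166667 = 692.833333
Sxy = Σxy − (Σx)(Σy)/n = 6798.6 − 5275.183333 = 1523.416667
Syy = Σy² − (Σy)²/n = 21113.01 − 17745.281667 = 3367.728333
b = Sxy/Sxx = 1523.416667/692.833333 = 2.198821
SSE = Syy − b·Sxy = 3367.728333 − 2.198821·1523.416667 = 18.007371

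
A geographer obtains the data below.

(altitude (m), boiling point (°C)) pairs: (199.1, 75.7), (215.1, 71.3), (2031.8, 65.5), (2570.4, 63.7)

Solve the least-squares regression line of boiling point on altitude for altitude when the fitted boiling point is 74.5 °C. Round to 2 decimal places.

-34.68

n = 4, Σx = 5016.4, Σy = 276.2, Σxy = 327225.88, Σx² = 10821076.22
Sxx = Σx² − (Σx)²/n = 10821076.22 − 6291067.24 = 4530008.98
Sxy = Σxy − (Σx)(Σy)/n = 327225.88 − 346382.42 = -19156.54
b = Sxy/Sxx = -19156.54/4530008.98 = -0.004229
a = ȳ − b·x̄ = 69.05 − (-0.004229)·1254.1 = 74.353349
Set a + b·x = 74.5: x = (74.5 − 74.353349) / (-0.004229) = -34.679129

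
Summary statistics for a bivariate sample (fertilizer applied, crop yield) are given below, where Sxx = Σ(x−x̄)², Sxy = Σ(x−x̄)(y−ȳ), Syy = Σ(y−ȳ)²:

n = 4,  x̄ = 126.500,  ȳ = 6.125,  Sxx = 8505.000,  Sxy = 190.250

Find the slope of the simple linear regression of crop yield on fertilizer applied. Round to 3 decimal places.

0.022

b = Sxy/Sxx = 190.25/8505 = 0.022369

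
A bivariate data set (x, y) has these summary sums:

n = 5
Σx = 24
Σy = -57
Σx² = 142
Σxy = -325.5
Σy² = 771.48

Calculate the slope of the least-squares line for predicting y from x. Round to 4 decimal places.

-1.9366

Sxx = Σx² − (Σx)²/n = 142 − 115.2 = 26.8
Sxy = Σxy − (Σx)(Σy)/n = -325.5 − (-273.6) = -51.9
b = Sxy/Sxx = -51.9/26.8 = -1.936567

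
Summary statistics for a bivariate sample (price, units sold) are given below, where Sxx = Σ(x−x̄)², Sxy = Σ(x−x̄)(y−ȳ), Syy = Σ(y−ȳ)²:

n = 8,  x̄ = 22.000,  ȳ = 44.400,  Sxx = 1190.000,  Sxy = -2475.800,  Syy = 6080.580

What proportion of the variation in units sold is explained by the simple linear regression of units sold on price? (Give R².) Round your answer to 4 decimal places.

R² = Sxy²/(Sxx·Syy) = (-2475.8)²/(1190·6080.58) = 0.847109

0.8471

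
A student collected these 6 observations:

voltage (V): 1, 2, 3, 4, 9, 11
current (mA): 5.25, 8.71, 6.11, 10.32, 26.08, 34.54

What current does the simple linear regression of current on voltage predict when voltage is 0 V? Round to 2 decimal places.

0.42

n = 6, Σx = 30, Σy = 91.01, Σxy = 696.94, Σx² = 232
Sxx = Σx² − (Σx)²/n = 232 − 150 = 82
Sxy = Σxy − (Σx)(Σy)/n = 696.94 − 455.05 = 241.89
b = Sxy/Sxx = 241.89/82 = 2.949878
a = ȳ − b·x̄ = 15.168333 − 2.949878·5 = 0.418943
ŷ(0) = a + b·0 = 0.418943 + 2.949878·0 = 0.418943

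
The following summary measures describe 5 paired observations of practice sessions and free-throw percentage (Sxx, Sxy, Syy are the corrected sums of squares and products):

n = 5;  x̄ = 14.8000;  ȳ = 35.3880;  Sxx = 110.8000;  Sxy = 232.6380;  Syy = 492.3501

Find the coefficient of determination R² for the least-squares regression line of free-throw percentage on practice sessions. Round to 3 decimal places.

0.992

R² = Sxy²/(Sxx·Syy) = (232.638)²/(110.8·492.3501) = 0.992082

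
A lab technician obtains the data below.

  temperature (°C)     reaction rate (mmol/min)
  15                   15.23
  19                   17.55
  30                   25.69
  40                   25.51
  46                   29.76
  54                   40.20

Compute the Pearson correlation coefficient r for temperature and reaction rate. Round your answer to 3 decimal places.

0.955

n = 6, Σx = 204, Σy = 153.94, Σxy = 5892.76, Σx² = 8118, Σy² = 4352.3892
Sxx = Σx² − (Σx)²/n = 8118 − 6936 = 1182
Sxy = Σxy − (Σx)(Σy)/n = 5892.76 − 5233.96 = 658.8
Syy = Σy² − (Σy)²/n = 4352.3892 − 3949.587267 = 402.801933
r = Sxy/√(Sxx·Syy) = 658.8/√(476111.8852) = 658.8/690.008612 = 0.954771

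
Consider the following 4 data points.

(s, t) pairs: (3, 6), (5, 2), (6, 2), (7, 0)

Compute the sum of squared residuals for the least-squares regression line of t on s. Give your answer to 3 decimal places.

1.143

n = 4, Σx = 21, Σy = 10, Σxy = 40, Σx² = 119, Σy² = 44
Sxx = Σx² − (Σx)²/n = 119 − 110.25 = 8.75
Sxy = Σxy − (Σx)(Σy)/n = 40 − 52.5 = -12.5
Syy = Σy² − (Σy)²/n = 44 − 25 = 19
b = Sxy/Sxx = -12.5/8.75 = -1.428571
SSE = Syy − b·Sxy = 19 − (-1.428571)·(-12.5) = 1.142857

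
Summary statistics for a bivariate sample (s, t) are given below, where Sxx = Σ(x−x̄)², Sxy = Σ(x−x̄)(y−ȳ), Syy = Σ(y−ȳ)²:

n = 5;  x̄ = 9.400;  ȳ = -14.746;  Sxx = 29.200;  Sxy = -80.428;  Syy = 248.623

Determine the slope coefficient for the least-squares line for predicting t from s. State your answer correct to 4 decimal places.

b = Sxy/Sxx = -80.428/29.2 = -2.754384

-2.7544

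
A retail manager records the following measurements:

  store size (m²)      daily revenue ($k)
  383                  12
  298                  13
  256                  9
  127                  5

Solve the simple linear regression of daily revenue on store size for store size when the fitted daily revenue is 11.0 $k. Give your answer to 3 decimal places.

307.225

n = 4, Σx = 1064, Σy = 39, Σxy = 11409, Σx² = 317158
Sxx = Σx² − (Σx)²/n = 317158 − 283024 = 34134
Sxy = Σxy − (Σx)(Σy)/n = 11409 − 10374 = 1035
b = Sxy/Sxx = 1035/34134 = 0.030322
a = ȳ − b·x̄ = 9.75 − 0.030322·266 = 1.684435
Set a + b·x = 11.0: x = (11.0 − 1.684435) / 0.030322 = 307.224638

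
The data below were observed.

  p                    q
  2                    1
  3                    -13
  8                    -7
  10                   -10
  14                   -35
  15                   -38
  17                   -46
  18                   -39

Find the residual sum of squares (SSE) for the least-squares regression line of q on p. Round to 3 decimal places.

386.064

n = 8, Σx = 87, Σy = -187, Σxy = -2737, Σx² = 1211, Σy² = 6625
Sxx = Σx² − (Σx)²/n = 1211 − 946.125 = 264.875
Sxy = Σxy − (Σx)(Σy)/n = -2737 − (-2033.625) = -703.375
Syy = Σy² − (Σy)²/n = 6625 − 4371.125 = 2253.875
b = Sxy/Sxx = -703.375/264.875 = -2.655498
SSE = Syy − b·Sxy = 2253.875 − (-2.655498)·(-703.375) = 386.064181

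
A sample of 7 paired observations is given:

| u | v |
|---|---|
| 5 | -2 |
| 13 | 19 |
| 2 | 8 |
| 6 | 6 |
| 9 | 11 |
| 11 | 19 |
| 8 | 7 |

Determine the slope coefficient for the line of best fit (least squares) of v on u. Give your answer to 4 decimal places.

n = 7, Σx = 54, Σy = 68, Σxy = 653, Σx² = 500
Sxx = Σx² − (Σx)²/n = 500 − 416.571429 = 83.428571
Sxy = Σxy − (Σx)(Σy)/n = 653 − 524.571429 = 128.428571
b = Sxy/Sxx = 128.428571/83.428571 = 1.539384

1.5394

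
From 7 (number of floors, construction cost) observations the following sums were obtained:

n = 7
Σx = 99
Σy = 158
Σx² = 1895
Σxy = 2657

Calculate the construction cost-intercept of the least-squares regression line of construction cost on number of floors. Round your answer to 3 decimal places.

10.499

Sxx = Σx² − (Σx)²/n = 1895 − 1400.142857 = 494.857143
Sxy = Σxy − (Σx)(Σy)/n = 2657 − 2234.571429 = 422.428571
b = Sxy/Sxx = 422.428571/494.857143 = 0.853637
a = ȳ − b·x̄ = 22.571429 − 0.853637·14.142857 = 10.498557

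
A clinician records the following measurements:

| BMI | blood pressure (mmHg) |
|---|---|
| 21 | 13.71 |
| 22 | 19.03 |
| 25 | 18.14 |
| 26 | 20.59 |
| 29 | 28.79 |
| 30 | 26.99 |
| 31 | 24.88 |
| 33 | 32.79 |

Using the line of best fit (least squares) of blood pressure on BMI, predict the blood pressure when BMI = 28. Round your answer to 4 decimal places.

n = 8, Σx = 217, Σy = 184.92, Σxy = 5193.37, Σx² = 6017
Sxx = Σx² − (Σx)²/n = 6017 − 5886.125 = 130.875
Sxy = Σxy − (Σx)(Σy)/n = 5193.37 − 5015.955 = 177.415
b = Sxy/Sxx = 177.415/130.875 = 1.355606
a = ȳ − b·x̄ = 23.115 − 1.355606·27.125 = -13.655826
ŷ(28) = a + b·28 = -13.655826 + 1.355606·28 = 24.301156

24.3012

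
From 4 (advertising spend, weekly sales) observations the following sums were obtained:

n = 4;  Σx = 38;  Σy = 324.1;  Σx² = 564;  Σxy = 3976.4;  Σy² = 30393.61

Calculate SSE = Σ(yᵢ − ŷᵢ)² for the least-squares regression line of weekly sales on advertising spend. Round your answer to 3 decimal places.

165.839

Sxx = Σx² − (Σx)²/n = 564 − 361 = 203
Sxy = Σxy − (Σx)(Σy)/n = 3976.4 − 3078.95 = 897.45
Syy = Σy² − (Σy)²/n = 30393.61 − 26260.2025 = 4133.4075
b = Sxy/Sxx = 897.45/203 = 4.420936
SSE = Syy − b·Sxy = 4133.4075 − 4.420936·897.45 = 165.838522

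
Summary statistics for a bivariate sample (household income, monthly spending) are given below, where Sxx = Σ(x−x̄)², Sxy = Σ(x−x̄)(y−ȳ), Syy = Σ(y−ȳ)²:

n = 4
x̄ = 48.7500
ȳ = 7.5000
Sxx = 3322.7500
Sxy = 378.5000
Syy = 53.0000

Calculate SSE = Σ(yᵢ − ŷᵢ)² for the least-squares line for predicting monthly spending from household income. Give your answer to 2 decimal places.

9.88

b = Sxy/Sxx = 378.5/3322.75 = 0.113912
SSE = Syy − b·Sxy = 53 − 0.113912·378.5 = 9.884433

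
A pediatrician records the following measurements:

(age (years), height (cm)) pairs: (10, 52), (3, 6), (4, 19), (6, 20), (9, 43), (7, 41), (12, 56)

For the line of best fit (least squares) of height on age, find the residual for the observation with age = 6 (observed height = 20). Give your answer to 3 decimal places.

n = 7, Σx = 51, Σy = 237, Σxy = 2080, Σx² = 435
Sxx = Σx² − (Σx)²/n = 435 − 371.571429 = 63.428571
Sxy = Σxy − (Σx)(Σy)/n = 2080 − 1726.714286 = 353.285714
b = Sxy/Sxx = 353.285714/63.428571 = 5.569820
a = ȳ − b·x̄ = 33.857143 − 5.569820·7.285714 = -6.722973
ŷ(6) = -6.722973 + 5.569820·6 = 26.695946
residual = y − ŷ = 20 − 26.695946 = -6.695946

-6.696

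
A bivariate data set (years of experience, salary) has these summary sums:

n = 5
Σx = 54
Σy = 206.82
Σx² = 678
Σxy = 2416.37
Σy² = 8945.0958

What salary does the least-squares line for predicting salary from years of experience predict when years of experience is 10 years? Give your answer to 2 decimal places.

Sxx = Σx² − (Σx)²/n = 678 − 583.2 = 94.8
Sxy = Σxy − (Σx)(Σy)/n = 2416.37 − 2233.656 = 182.714
b = Sxy/Sxx = 182.714/94.8 = 1.927363
a = ȳ − b·x̄ = 41.364 − 1.927363·10.8 = 20.548481
ŷ(10) = a + b·10 = 20.548481 + 1.927363·10 = 39.822110

39.82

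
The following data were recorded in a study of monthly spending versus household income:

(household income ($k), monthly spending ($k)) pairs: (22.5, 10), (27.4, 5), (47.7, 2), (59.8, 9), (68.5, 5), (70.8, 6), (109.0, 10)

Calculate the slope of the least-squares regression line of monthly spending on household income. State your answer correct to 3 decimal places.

n = 7, Σx = 405.7, Σy = 47, Σxy = 2852.9, Σx² = 28694.23
Sxx = Σx² − (Σx)²/n = 28694.23 − 23513.212857 = 5181.017143
Sxy = Σxy − (Σx)(Σy)/n = 2852.9 − 2723.985714 = 128.914286
b = Sxy/Sxx = 128.914286/5181.017143 = 0.024882

0.025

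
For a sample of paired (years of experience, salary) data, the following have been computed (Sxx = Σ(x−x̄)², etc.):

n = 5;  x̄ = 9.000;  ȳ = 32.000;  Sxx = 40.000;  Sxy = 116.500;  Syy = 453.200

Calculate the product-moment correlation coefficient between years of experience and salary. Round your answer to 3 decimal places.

0.865

r = Sxy/√(Sxx·Syy) = 116.5/√(18128) = 116.5/134.640261 = 0.865269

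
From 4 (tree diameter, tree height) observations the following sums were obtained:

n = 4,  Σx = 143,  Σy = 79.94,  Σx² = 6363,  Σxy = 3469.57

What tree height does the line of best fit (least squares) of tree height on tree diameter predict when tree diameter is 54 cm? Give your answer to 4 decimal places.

Sxx = Σx² − (Σx)²/n = 6363 − 5112.25 = 1250.75
Sxy = Σxy − (Σx)(Σy)/n = 3469.57 − 2857.855 = 611.715
b = Sxy/Sxx = 611.715/1250.75 = 0.489079
a = ȳ − b·x̄ = 19.985 − 0.489079·35.75 = 2.500442
ŷ(54) = a + b·54 = 2.500442 + 0.489079·54 = 28.910684

28.9107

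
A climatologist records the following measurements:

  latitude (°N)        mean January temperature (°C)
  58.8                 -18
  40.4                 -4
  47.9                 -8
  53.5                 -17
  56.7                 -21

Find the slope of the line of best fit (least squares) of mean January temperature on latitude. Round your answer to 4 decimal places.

-0.9257

n = 5, Σx = 257.3, Σy = -68, Σxy = -3703.4, Σx² = 13461.15
Sxx = Σx² − (Σx)²/n = 13461.15 − 13240.658 = 220.492
Sxy = Σxy − (Σx)(Σy)/n = -3703.4 − (-3499.28) = -204.12
b = Sxy/Sxx = -204.12/220.492 = -0.925748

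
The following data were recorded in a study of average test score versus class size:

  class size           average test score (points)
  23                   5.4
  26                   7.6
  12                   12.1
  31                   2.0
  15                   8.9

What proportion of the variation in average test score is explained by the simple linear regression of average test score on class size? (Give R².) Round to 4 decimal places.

0.8281

n = 5, Σx = 107, Σy = 36, Σxy = 662.5, Σx² = 2535, Σy² = 316.54
Sxx = Σx² − (Σx)²/n = 2535 − 2289.8 = 245.2
Sxy = Σxy − (Σx)(Σy)/n = 662.5 − 770.4 = -107.9
Syy = Σy² − (Σy)²/n = 316.54 − 259.2 = 57.34
R² = Sxy²/(Sxx·Syy) = (-107.9)²/(245.2·57.34) = 0.828066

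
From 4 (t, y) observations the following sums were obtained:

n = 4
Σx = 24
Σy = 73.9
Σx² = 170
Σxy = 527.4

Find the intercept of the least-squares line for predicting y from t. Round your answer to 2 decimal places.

-0.91

Sxx = Σx² − (Σx)²/n = 170 − 144 = 26
Sxy = Σxy − (Σx)(Σy)/n = 527.4 − 443.4 = 84
b = Sxy/Sxx = 84/26 = 3.230769
a = ȳ − b·x̄ = 18.475 − 3.230769·6 = -0.909615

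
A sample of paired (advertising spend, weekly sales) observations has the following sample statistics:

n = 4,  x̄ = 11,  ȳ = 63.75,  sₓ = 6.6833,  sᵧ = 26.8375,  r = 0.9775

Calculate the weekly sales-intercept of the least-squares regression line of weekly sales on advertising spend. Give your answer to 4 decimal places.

b = r · sᵧ/sₓ = 0.9775 · 26.8375/6.6833 = 3.925255
a = ȳ − b·x̄ = 63.75 − 3.925255·11 = 20.572196

20.5722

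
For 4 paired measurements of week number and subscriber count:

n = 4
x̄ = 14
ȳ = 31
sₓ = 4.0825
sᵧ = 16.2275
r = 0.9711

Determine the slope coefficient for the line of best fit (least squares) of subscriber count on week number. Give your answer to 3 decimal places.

b = r · sᵧ/sₓ = 0.9711 · 16.2275/4.0825 = 3.860018

3.860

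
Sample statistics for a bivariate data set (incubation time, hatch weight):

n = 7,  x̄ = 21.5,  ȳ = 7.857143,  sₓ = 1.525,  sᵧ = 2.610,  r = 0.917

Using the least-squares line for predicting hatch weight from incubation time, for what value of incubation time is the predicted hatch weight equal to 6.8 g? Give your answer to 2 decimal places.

20.83

b = r · sᵧ/sₓ = 0.917 · 2.61/1.525 = 1.569423
a = ȳ − b·x̄ = 7.857143 − 1.569423·21.5 = -25.885450
Set a + b·x = 6.8: x = (6.8 − (-25.885450)) / 1.569423 = 20.826413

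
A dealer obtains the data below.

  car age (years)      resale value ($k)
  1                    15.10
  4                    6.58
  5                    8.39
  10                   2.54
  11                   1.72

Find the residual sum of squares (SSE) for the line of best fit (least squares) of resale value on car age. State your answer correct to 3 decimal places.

n = 5, Σx = 31, Σy = 34.33, Σxy = 127.69, Σx² = 263, Σy² = 351.1085
Sxx = Σx² − (Σx)²/n = 263 − 192.2 = 70.8
Sxy = Σxy − (Σx)(Σy)/n = 127.69 − 212.846 = -85.156
Syy = Σy² − (Σy)²/n = 351.1085 − 235.70978 = 115.39872
b = Sxy/Sxx = -85.156/70.8 = -1.202768
SSE = Syy − b·Sxy = 115.39872 − (-1.202768)·(-85.156) = 12.975777

12.976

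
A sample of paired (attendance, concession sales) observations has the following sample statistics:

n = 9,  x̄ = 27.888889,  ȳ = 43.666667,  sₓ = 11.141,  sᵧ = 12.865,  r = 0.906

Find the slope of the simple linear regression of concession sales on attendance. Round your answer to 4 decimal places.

b = r · sᵧ/sₓ = 0.906 · 12.865/11.141 = 1.046198

1.0462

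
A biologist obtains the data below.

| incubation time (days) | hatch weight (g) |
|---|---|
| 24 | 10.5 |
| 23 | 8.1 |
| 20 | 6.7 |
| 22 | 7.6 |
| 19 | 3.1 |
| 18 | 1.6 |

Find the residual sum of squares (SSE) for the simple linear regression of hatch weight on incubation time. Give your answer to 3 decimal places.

n = 6, Σx = 126, Σy = 37.6, Σxy = 827.2, Σx² = 2674, Σy² = 290.68
Sxx = Σx² − (Σx)²/n = 2674 − 2646 = 28
Sxy = Σxy − (Σx)(Σy)/n = 827.2 − 789.6 = 37.6
Syy = Σy² − (Σy)²/n = 290.68 − 235.626667 = 55.053333
b = Sxy/Sxx = 37.6/28 = 1.342857
SSE = Syy − b·Sxy = 55.053333 − 1.342857·37.6 = 4.561905

4.562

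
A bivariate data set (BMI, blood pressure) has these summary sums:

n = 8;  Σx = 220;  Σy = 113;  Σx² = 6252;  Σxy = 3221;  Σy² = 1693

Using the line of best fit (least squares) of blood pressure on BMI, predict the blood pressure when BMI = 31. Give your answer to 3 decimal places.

Sxx = Σx² − (Σx)²/n = 6252 − 6050 = 202
Sxy = Σxy − (Σx)(Σy)/n = 3221 − 3107.5 = 113.5
b = Sxy/Sxx = 113.5/202 = 0.561881
a = ȳ − b·x̄ = 14.125 − 0.561881·27.5 = -1.326733
ŷ(31) = a + b·31 = -1.326733 + 0.561881·31 = 16.091584

16.092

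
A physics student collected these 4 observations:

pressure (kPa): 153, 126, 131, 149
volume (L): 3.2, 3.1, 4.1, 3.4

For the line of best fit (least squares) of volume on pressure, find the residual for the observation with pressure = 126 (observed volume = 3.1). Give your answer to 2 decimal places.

n = 4, Σx = 559, Σy = 13.8, Σxy = 1923.9, Σx² = 78647
Sxx = Σx² − (Σx)²/n = 78647 − 78120.25 = 526.75
Sxy = Σxy − (Σx)(Σy)/n = 1923.9 − 1928.55 = -4.65
b = Sxy/Sxx = -4.65/526.75 = -0.008828
a = ȳ − b·x̄ = 3.45 − (-0.008828)·139.75 = 4.683673
ŷ(126) = 4.683673 + (-0.008828)·126 = 3.571381
residual = y − ŷ = 3.1 − 3.571381 = -0.471381

-0.47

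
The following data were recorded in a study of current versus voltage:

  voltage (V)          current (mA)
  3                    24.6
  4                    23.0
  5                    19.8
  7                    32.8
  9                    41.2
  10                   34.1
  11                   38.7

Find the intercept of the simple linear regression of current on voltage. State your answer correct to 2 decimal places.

14.61

n = 7, Σx = 49, Σy = 214.2, Σxy = 1631.9, Σx² = 401
Sxx = Σx² − (Σx)²/n = 401 − 343 = 58
Sxy = Σxy − (Σx)(Σy)/n = 1631.9 − 1499.4 = 132.5
b = Sxy/Sxx = 132.5/58 = 2.284483
a = ȳ − b·x̄ = 30.6 − 2.284483·7 = 14.608621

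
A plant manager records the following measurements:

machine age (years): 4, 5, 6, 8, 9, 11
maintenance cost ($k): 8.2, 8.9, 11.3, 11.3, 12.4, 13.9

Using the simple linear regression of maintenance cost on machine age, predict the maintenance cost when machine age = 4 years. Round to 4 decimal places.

8.5455

n = 6, Σx = 43, Σy = 66, Σxy = 500, Σx² = 343
Sxx = Σx² − (Σx)²/n = 343 − 308.166667 = 34.833333
Sxy = Σxy − (Σx)(Σy)/n = 500 − 473 = 27
b = Sxy/Sxx = 27/34.833333 = 0.775120
a = ȳ − b·x̄ = 11 − 0.775120·7.166667 = 5.444976
ŷ(4) = a + b·4 = 5.444976 + 0.775120·4 = 8.545455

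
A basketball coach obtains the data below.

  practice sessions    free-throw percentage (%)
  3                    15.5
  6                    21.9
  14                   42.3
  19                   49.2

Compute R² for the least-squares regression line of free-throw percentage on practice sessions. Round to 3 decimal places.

0.989

n = 4, Σx = 42, Σy = 128.9, Σxy = 1704.9, Σx² = 602, Σy² = 4929.79
Sxx = Σx² − (Σx)²/n = 602 − 441 = 161
Sxy = Σxy − (Σx)(Σy)/n = 1704.9 − 1353.45 = 351.45
Syy = Σy² − (Σy)²/n = 4929.79 − 4153.8025 = 775.9875
R² = Sxy²/(Sxx·Syy) = (351.45)²/(161·775.9875) = 0.988659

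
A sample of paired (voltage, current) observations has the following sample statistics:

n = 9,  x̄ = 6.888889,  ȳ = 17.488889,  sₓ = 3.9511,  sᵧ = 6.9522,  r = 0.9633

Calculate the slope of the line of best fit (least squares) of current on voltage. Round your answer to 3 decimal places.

1.695

b = r · sᵧ/sₓ = 0.9633 · 6.9522/3.9511 = 1.694985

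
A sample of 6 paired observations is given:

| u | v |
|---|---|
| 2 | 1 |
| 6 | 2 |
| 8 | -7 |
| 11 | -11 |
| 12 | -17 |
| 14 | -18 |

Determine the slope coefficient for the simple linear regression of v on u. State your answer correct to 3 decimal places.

n = 6, Σx = 53, Σy = -50, Σxy = -619, Σx² = 565
Sxx = Σx² − (Σx)²/n = 565 − 468.166667 = 96.833333
Sxy = Σxy − (Σx)(Σy)/n = -619 − (-441.666667) = -177.333333
b = Sxy/Sxx = -177.333333/96.833333 = -1.831325

-1.831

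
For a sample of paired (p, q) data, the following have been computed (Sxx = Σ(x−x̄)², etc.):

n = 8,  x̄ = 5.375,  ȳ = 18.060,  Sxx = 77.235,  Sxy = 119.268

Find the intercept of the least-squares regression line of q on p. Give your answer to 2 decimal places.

9.76

b = Sxy/Sxx = 119.268/77.235 = 1.544222
a = ȳ − b·x̄ = 18.06 − 1.544222·5.375 = 9.759806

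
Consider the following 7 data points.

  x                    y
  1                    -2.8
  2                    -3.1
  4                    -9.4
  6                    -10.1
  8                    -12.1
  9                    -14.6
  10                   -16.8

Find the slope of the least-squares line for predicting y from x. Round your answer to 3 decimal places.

n = 7, Σx = 40, Σy = -68.9, Σxy = -503.4, Σx² = 302
Sxx = Σx² − (Σx)²/n = 302 − 228.571429 = 73.428571
Sxy = Σxy − (Σx)(Σy)/n = -503.4 − (-393.714286) = -109.685714
b = Sxy/Sxx = -109.685714/73.428571 = -1.493774

-1.494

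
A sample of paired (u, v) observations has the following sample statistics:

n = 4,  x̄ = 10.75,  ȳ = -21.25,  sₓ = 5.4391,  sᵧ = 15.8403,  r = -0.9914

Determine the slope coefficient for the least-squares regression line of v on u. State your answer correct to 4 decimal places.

-2.8873

b = r · sᵧ/sₓ = -0.9914 · 15.8403/5.4391 = -2.887256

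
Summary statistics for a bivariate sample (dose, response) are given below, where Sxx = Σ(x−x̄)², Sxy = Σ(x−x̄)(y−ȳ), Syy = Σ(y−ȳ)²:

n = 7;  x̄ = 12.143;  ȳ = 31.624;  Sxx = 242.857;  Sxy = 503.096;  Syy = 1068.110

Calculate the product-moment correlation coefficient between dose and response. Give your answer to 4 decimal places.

0.9878

r = Sxy/√(Sxx·Syy) = 503.096/√(259397.99027) = 503.096/509.311290 = 0.987797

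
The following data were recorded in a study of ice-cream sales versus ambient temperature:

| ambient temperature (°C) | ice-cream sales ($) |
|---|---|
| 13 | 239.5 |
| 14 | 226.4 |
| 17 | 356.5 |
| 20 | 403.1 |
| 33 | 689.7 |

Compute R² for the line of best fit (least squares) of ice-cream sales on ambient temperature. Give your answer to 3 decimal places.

n = 5, Σx = 97, Σy = 1915.2, Σxy = 43165.7, Σx² = 2143, Σy² = 873885.16
Sxx = Σx² − (Σx)²/n = 2143 − 1881.8 = 261.2
Sxy = Σxy − (Σx)(Σy)/n = 43165.7 − 37154.88 = 6010.82
Syy = Σy² − (Σy)²/n = 873885.16 − 733598.208 = 140286.952
R² = Sxy²/(Sxx·Syy) = (6010.82)²/(261.2·140286.952) = 0.986000

0.986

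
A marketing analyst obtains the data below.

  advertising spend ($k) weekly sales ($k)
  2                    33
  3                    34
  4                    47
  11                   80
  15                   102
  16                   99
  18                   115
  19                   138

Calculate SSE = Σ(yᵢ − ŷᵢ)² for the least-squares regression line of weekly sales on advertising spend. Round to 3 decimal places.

n = 8, Σx = 88, Σy = 648, Σxy = 9042, Σx² = 1316, Σy² = 63328
Sxx = Σx² − (Σx)²/n = 1316 − 968 = 348
Sxy = Σxy − (Σx)(Σy)/n = 9042 − 7128 = 1914
Syy = Σy² − (Σy)²/n = 63328 − 52488 = 10840
b = Sxy/Sxx = 1914/348 = 5.5
SSE = Syy − b·Sxy = 10840 − 5.5·1914 = 313

313.000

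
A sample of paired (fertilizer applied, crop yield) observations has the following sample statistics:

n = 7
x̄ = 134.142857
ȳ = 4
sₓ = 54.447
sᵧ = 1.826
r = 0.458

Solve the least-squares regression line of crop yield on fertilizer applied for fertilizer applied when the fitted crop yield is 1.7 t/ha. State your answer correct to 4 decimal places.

b = r · sᵧ/sₓ = 0.458 · 1.826/54.447 = 0.015360
a = ȳ − b·x̄ = 4 − 0.015360·134.142857 = 1.939561
Set a + b·x = 1.7: x = (1.7 − 1.939561) / 0.015360 = -15.596354

-15.5964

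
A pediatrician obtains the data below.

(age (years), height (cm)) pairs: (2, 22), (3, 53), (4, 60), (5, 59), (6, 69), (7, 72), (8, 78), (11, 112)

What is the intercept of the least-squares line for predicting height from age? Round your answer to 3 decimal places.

n = 8, Σx = 46, Σy = 525, Σxy = 3512, Σx² = 324
Sxx = Σx² − (Σx)²/n = 324 − 264.5 = 59.5
Sxy = Σxy − (Σx)(Σy)/n = 3512 − 3018.75 = 493.25
b = Sxy/Sxx = 493.25/59.5 = 8.289916
a = ȳ − b·x̄ = 65.625 − 8.289916·5.75 = 17.957983

17.958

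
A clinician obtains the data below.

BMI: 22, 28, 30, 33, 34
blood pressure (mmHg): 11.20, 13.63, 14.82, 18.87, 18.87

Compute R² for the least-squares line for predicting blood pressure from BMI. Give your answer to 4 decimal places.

n = 5, Σx = 147, Σy = 77.39, Σxy = 2336.93, Σx² = 4413, Σy² = 1243.0031
Sxx = Σx² − (Σx)²/n = 4413 − 4321.8 = 91.2
Sxy = Σxy − (Σx)(Σy)/n = 2336.93 − 2275.266 = 61.664
Syy = Σy² − (Σy)²/n = 1243.0031 − 1197.84242 = 45.16068
R² = Sxy²/(Sxx·Syy) = (61.664)²/(91.2·45.16068) = 0.923226

0.9232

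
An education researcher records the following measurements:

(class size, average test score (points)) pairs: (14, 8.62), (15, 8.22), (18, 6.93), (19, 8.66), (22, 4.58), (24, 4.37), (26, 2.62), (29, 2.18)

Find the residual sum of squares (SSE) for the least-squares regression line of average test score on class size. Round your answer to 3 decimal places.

n = 8, Σx = 167, Σy = 46.18, Σxy = 870.24, Σx² = 3683, Σy² = 316.5834
Sxx = Σx² − (Σx)²/n = 3683 − 3486.125 = 196.875
Sxy = Σxy − (Σx)(Σy)/n = 870.24 − 964.0075 = -93.7675
Syy = Σy² − (Σy)²/n = 316.5834 − 266.57405 = 50.00935
b = Sxy/Sxx = -93.7675/196.875 = -0.476279
SSE = Syy − b·Sxy = 50.00935 − (-0.476279)·(-93.7675) = 5.349825

5.350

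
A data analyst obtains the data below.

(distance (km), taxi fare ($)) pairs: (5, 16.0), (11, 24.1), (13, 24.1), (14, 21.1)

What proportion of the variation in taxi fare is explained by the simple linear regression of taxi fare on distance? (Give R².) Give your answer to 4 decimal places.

n = 4, Σx = 43, Σy = 85.3, Σxy = 953.8, Σx² = 511, Σy² = 1862.83
Sxx = Σx² − (Σx)²/n = 511 − 462.25 = 48.75
Sxy = Σxy − (Σx)(Σy)/n = 953.8 − 916.975 = 36.825
Syy = Σy² − (Σy)²/n = 1862.83 − 1819.0225 = 43.8075
R² = Sxy²/(Sxx·Syy) = (36.825)²/(48.75·43.8075) = 0.634983

0.6350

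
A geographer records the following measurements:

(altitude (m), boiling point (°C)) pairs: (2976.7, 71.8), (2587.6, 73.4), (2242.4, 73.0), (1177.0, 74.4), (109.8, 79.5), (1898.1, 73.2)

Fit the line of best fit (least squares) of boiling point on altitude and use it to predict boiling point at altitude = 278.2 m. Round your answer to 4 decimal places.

n = 6, Σx = 10991.6, Σy = 445.3, Σxy = 802590.92, Σx² = 25584943.06
Sxx = Σx² − (Σx)²/n = 25584943.06 − 20135878.426667 = 5449064.633333
Sxy = Σxy − (Σx)(Σy)/n = 802590.92 − 815759.913333 = -13168.993333
b = Sxy/Sxx = -13168.993333/5449064.633333 = -0.002417
a = ȳ − b·x̄ = 74.216667 − (-0.002417)·1831.933333 = 78.643980
ŷ(278.2) = a + b·278.2 = 78.643980 + (-0.002417)·278.2 = 77.971642

77.9716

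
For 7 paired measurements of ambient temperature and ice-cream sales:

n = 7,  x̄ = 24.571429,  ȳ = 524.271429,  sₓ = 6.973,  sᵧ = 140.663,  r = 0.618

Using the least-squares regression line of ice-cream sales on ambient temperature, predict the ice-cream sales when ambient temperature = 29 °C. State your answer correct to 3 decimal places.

579.481

b = r · sᵧ/sₓ = 0.618 · 140.663/6.973 = 12.466619
a = ȳ − b·x̄ = 524.271429 − 12.466619·24.571429 = 217.948786
ŷ(29) = a + b·29 = 217.948786 + 12.466619·29 = 579.480736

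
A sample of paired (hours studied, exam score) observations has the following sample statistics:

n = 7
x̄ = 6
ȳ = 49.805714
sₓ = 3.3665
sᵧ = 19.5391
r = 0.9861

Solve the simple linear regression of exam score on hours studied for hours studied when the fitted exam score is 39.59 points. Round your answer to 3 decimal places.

b = r · sᵧ/sₓ = 0.9861 · 19.5391/3.3665 = 5.723305
a = ȳ − b·x̄ = 49.805714 − 5.723305·6 = 15.465884
Set a + b·x = 39.59: x = (39.59 − 15.465884) / 5.723305 = 4.215067

4.215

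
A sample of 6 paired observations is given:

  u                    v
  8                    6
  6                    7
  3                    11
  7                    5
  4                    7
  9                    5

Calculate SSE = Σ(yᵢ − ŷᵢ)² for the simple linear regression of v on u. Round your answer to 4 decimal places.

7.0683

n = 6, Σx = 37, Σy = 41, Σxy = 231, Σx² = 255, Σy² = 305
Sxx = Σx² − (Σx)²/n = 255 − 228.166667 = 26.833333
Sxy = Σxy − (Σx)(Σy)/n = 231 − 252.833333 = -21.833333
Syy = Σy² − (Σy)²/n = 305 − 280.166667 = 24.833333
b = Sxy/Sxx = -21.833333/26.833333 = -0.813665
SSE = Syy − b·Sxy = 24.833333 − (-0.813665)·(-21.833333) = 7.068323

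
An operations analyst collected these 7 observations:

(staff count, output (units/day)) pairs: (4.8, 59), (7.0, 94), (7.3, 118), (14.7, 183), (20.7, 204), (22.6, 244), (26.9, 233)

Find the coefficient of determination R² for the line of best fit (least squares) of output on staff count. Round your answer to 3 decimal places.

0.924

n = 7, Σx = 104, Σy = 1135, Σxy = 20497.6, Σx² = 2004.28, Σy² = 215171
Sxx = Σx² − (Σx)²/n = 2004.28 − 1545.142857 = 459.137143
Sxy = Σxy − (Σx)(Σy)/n = 20497.6 − 16862.857143 = 3634.742857
Syy = Σy² − (Σy)²/n = 215171 − 184032.142857 = 31138.857143
R² = Sxy²/(Sxx·Syy) = (3634.742857)²/(459.137143·31138.857143) = 0.924065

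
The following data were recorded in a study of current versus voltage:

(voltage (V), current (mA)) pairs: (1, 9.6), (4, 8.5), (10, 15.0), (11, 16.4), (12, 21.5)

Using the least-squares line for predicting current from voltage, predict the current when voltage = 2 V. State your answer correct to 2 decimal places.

8.65

n = 5, Σx = 38, Σy = 71, Σxy = 632, Σx² = 382
Sxx = Σx² − (Σx)²/n = 382 − 288.8 = 93.2
Sxy = Σxy − (Σx)(Σy)/n = 632 − 539.6 = 92.4
b = Sxy/Sxx = 92.4/93.2 = 0.991416
a = ȳ − b·x̄ = 14.2 − 0.991416·7.6 = 6.665236
ŷ(2) = a + b·2 = 6.665236 + 0.991416·2 = 8.648069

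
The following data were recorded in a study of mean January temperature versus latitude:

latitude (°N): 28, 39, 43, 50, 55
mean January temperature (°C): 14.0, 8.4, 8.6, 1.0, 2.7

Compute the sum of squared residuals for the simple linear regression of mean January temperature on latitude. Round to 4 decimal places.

n = 5, Σx = 215, Σy = 34.7, Σxy = 1287.9, Σx² = 9679, Σy² = 348.81
Sxx = Σx² − (Σx)²/n = 9679 − 9245 = 434
Sxy = Σxy − (Σx)(Σy)/n = 1287.9 − 1492.1 = -204.2
Syy = Σy² − (Σy)²/n = 348.81 − 240.818 = 107.992
b = Sxy/Sxx = -204.2/434 = -0.470507
SSE = Syy − b·Sxy = 107.992 − (-0.470507)·(-204.2) = 11.914488

11.9145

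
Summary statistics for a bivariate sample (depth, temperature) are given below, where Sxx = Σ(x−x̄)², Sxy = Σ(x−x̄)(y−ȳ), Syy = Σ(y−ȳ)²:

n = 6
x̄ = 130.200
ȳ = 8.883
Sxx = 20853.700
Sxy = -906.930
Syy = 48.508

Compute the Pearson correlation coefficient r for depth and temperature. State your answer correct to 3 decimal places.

-0.902

r = Sxy/√(Sxx·Syy) = -906.93/√(1011571.2796) = -906.93/1005.768999 = -0.901728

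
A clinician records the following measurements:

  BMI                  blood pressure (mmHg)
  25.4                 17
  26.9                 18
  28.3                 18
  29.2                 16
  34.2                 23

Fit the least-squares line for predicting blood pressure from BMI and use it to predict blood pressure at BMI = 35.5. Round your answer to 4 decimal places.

22.8327

n = 5, Σx = 144, Σy = 92, Σxy = 2679.2, Σx² = 4191.94
Sxx = Σx² − (Σx)²/n = 4191.94 − 4147.2 = 44.74
Sxy = Σxy − (Σx)(Σy)/n = 2679.2 − 2649.6 = 29.6
b = Sxy/Sxx = 29.6/44.74 = 0.661600
a = ȳ − b·x̄ = 18.4 − 0.661600·28.8 = -0.654090
ŷ(35.5) = a + b·35.5 = -0.654090 + 0.661600·35.5 = 22.832722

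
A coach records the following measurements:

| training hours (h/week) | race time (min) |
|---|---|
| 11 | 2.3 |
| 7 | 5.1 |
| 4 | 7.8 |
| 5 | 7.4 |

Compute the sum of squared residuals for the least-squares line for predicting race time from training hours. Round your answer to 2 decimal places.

0.25

n = 4, Σx = 27, Σy = 22.6, Σxy = 129.2, Σx² = 211, Σy² = 146.9
Sxx = Σx² − (Σx)²/n = 211 − 182.25 = 28.75
Sxy = Σxy − (Σx)(Σy)/n = 129.2 − 152.55 = -23.35
Syy = Σy² − (Σy)²/n = 146.9 − 127.69 = 19.21
b = Sxy/Sxx = -23.35/28.75 = -0.812174
SSE = Syy − b·Sxy = 19.21 − (-0.812174)·(-23.35) = 0.245739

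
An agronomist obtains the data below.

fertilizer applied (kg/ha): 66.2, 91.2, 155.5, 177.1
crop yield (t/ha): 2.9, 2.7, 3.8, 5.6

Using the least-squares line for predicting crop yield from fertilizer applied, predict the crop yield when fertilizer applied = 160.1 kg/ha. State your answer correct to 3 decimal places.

n = 4, Σx = 490, Σy = 15, Σxy = 2020.88, Σx² = 68244.54
Sxx = Σx² − (Σx)²/n = 68244.54 − 60025 = 8219.54
Sxy = Σxy − (Σx)(Σy)/n = 2020.88 − 1837.5 = 183.38
b = Sxy/Sxx = 183.38/8219.54 = 0.022310
a = ȳ − b·x̄ = 3.75 − 0.022310·122.5 = 1.016994
ŷ(160.1) = a + b·160.1 = 1.016994 + 0.022310·160.1 = 4.588865

4.589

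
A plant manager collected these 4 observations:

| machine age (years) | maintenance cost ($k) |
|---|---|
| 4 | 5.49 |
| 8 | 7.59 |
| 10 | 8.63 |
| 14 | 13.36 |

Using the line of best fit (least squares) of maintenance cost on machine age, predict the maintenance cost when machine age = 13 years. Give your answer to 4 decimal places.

n = 4, Σx = 36, Σy = 35.07, Σxy = 356.02, Σx² = 376
Sxx = Σx² − (Σx)²/n = 376 − 324 = 52
Sxy = Σxy − (Σx)(Σy)/n = 356.02 − 315.63 = 40.39
b = Sxy/Sxx = 40.39/52 = 0.776731
a = ȳ − b·x̄ = 8.7675 − 0.776731·9 = 1.776923
ŷ(13) = a + b·13 = 1.776923 + 0.776731·13 = 11.874423

11.8744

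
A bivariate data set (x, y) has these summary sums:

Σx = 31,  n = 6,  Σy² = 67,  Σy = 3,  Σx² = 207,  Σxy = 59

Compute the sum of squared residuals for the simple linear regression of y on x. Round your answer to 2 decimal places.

Sxx = Σx² − (Σx)²/n = 207 − 160.166667 = 46.833333
Sxy = Σxy − (Σx)(Σy)/n = 59 − 15.5 = 43.5
Syy = Σy² − (Σy)²/n = 67 − 1.5 = 65.5
b = Sxy/Sxx = 43.5/46.833333 = 0.928826
SSE = Syy − b·Sxy = 65.5 − 0.928826·43.5 = 25.096085

25.10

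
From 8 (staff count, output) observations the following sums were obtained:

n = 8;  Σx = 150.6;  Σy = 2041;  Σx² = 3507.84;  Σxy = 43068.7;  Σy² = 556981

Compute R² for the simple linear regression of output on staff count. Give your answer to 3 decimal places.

0.885

Sxx = Σx² − (Σx)²/n = 3507.84 − 2835.045 = 672.795
Sxy = Σxy − (Σx)(Σy)/n = 43068.7 − 38421.825 = 4646.875
Syy = Σy² − (Σy)²/n = 556981 − 520710.125 = 36270.875
R² = Sxy²/(Sxx·Syy) = (4646.875)²/(672.795·36270.875) = 0.884874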